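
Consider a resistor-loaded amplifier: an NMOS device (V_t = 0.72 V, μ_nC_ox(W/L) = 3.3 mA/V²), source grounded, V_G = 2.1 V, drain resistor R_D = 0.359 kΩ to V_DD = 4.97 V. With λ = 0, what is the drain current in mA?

V_GS = V_G = 2.1 V, so V_ov = 2.1 − 0.72 = 1.38 V.
Assume saturation: I_D = ½ k_n V_ov² = 0.5 × 3.3 × 1.38² = 3.14 mA, giving V_DS = V_DD − I_D R_D = 4.97 − 3.14 × 0.359 = 3.84 V.
V_DS = 3.84 V ≥ V_ov = 1.38 V, confirming saturation.

I_D = 3.14 mA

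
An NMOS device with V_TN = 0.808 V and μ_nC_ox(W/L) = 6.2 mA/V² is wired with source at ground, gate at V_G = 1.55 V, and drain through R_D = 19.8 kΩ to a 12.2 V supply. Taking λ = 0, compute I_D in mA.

I_D = 0.609 mA

V_GS = V_G = 1.55 V, so V_ov = 1.55 − 0.808 = 0.742 V.
Assume saturation: I_D = ½ k_n V_ov² = 0.5 × 6.2 × 0.742² = 1.71 mA, giving V_DS = V_DD − I_D R_D = 12.2 − 1.71 × 19.8 = -21.6 V.
But -21.6 V < V_ov = 0.742 V, so the device is actually in triode.
In triode I_D = k_n[V_ov V_DS − ½ V_DS²] and I_D = (V_DD − V_DS)/R_D. Equating: 61.4 V_DS² − 92.09 V_DS + 12.2 = 0, giving V_DS = 0.147 V (the root below V_ov).
I_D = (12.2 − 0.147) / 19.8 = 0.609 mA.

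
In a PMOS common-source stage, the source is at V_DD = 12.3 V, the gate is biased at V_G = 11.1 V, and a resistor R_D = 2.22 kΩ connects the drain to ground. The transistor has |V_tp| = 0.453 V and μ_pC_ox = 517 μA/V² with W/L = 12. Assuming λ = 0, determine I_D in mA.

V_SG = V_DD − V_G = 12.3 − 11.1 = 1.2 V, so V_ov = 1.2 − 0.453 = 0.747 V.
k_p = μ_pC_ox · (W/L) = 6.204 mA/V².
Assume saturation: I_D = ½ k_p V_ov² = 0.5 × 6.204 × 0.747² = 1.73 mA, giving V_SD = V_DD − I_D R_D = 12.3 − 1.73 × 2.22 = 8.46 V.
V_SD = 8.46 V ≥ V_ov = 0.747 V, confirming saturation.

I_D = 1.73 mA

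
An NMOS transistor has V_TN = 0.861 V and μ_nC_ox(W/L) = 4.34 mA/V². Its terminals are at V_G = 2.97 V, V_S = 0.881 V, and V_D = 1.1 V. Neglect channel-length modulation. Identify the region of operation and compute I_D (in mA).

Triode; I_D = 1.06 mA

V_GS = V_G − V_S = 2.97 − 0.881 = 2.09 V; V_DS = V_D − V_S = 1.1 − 0.881 = 0.219 V.
V_ov = V_GS − V_TN = 2.09 − 0.861 = 1.23 V.
Since V_DS = 0.219 V < V_ov = 1.23 V, the device is in the triode region.
I_D = k_n [V_ov · V_DS − ½ V_DS²] = 4.34 × [1.23 × 0.219 − 0.5 × 0.219²] = 1.06 mA.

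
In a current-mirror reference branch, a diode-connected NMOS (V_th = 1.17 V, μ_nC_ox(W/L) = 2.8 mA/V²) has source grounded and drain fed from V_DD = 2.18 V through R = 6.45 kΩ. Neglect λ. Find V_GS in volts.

V_GS = 1.45 V

With gate tied to drain, V_GS = V_DS ≥ V_GS − V_th, so the device is in saturation.
KCL at the drain: ½ k_n (V_GS − V_th)² = (V_DD − V_GS)/R.
Let x = V_GS − 1.17. Then 9.03 x² + x − 1.01 = 0, giving x = 0.284 V (positive root), so V_GS = 1.45 V.
I_D = (V_DD − V_GS)/R = (2.18 − 1.45) / 6.45 = 0.113 mA.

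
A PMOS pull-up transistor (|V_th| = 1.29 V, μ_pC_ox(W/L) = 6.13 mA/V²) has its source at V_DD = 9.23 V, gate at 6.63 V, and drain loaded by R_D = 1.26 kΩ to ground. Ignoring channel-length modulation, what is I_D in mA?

I_D = 5.26 mA

V_SG = V_DD − V_G = 9.23 − 6.63 = 2.6 V, so V_ov = 2.6 − 1.29 = 1.31 V.
Assume saturation: I_D = ½ k_p V_ov² = 0.5 × 6.13 × 1.31² = 5.26 mA, giving V_SD = V_DD − I_D R_D = 9.23 − 5.26 × 1.26 = 2.6 V.
V_SD = 2.6 V ≥ V_ov = 1.31 V, confirming saturation.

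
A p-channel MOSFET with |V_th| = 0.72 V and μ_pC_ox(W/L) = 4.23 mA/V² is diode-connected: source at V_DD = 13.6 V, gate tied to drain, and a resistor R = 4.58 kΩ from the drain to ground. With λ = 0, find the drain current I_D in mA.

I_D = 2.57 mA

With gate tied to drain, V_SG = V_SD ≥ V_SG − |V_th|, so the device is in saturation.
KCL at the drain: ½ k_p (V_SG − |V_th|)² = (V_DD − V_SG)/R.
Let x = V_SG − 0.72. Then 9.69 x² + x − 12.88 = 0, giving x = 1.1 V (positive root), so V_SG = 1.82 V.
I_D = (V_DD − V_SG)/R = (13.6 − 1.82) / 4.58 = 2.57 mA.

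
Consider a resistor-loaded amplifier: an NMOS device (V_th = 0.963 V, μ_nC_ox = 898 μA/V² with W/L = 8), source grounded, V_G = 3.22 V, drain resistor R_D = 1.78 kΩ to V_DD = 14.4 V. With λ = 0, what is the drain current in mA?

I_D = 7.78 mA

V_GS = V_G = 3.22 V, so V_ov = 3.22 − 0.963 = 2.26 V.
k_n = μ_nC_ox · (W/L) = 7.184 mA/V².
Assume saturation: I_D = ½ k_n V_ov² = 0.5 × 7.184 × 2.26² = 18.3 mA, giving V_DS = V_DD − I_D R_D = 14.4 − 18.3 × 1.78 = -18.2 V.
But -18.2 V < V_ov = 2.26 V, so the device is actually in triode.
In triode I_D = k_n[V_ov V_DS − ½ V_DS²] and I_D = (V_DD − V_DS)/R_D. Equating: 6.39 V_DS² − 29.86 V_DS + 14.4 = 0, giving V_DS = 0.546 V (the root below V_ov).
I_D = (14.4 − 0.546) / 1.78 = 7.78 mA.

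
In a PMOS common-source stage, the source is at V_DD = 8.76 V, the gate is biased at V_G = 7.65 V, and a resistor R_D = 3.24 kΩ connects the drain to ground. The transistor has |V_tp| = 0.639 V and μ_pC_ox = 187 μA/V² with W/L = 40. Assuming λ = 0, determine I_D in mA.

I_D = 0.830 mA

V_SG = V_DD − V_G = 8.76 − 7.65 = 1.11 V, so V_ov = 1.11 − 0.639 = 0.471 V.
k_p = μ_pC_ox · (W/L) = 7.48 mA/V².
Assume saturation: I_D = ½ k_p V_ov² = 0.5 × 7.48 × 0.471² = 0.83 mA, giving V_SD = V_DD − I_D R_D = 8.76 − 0.83 × 3.24 = 6.07 V.
V_SD = 6.07 V ≥ V_ov = 0.471 V, confirming saturation.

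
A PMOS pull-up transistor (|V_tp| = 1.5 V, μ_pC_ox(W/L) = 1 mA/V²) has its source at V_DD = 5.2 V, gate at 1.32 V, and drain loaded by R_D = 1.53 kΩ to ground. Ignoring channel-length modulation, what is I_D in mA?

I_D = 2.43 mA

V_SG = V_DD − V_G = 5.2 − 1.32 = 3.88 V, so V_ov = 3.88 − 1.5 = 2.38 V.
Assume saturation: I_D = ½ k_p V_ov² = 0.5 × 1 × 2.38² = 2.83 mA, giving V_SD = V_DD − I_D R_D = 5.2 − 2.83 × 1.53 = 0.867 V.
But 0.867 V < V_ov = 2.38 V, so the device is actually in triode.
In triode I_D = k_p[V_ov V_SD − ½ V_SD²] and I_D = (V_DD − V_SD)/R_D. Equating: 0.765 V_SD² − 4.641 V_SD + 5.2 = 0, giving V_SD = 1.48 V (the root below V_ov).
I_D = (5.2 − 1.48) / 1.53 = 2.43 mA.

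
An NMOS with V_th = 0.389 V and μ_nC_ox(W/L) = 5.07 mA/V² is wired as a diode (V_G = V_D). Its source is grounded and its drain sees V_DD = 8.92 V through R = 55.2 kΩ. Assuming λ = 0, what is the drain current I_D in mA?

With gate tied to drain, V_GS = V_DS ≥ V_GS − V_th, so the device is in saturation.
KCL at the drain: ½ k_n (V_GS − V_th)² = (V_DD − V_GS)/R.
Let x = V_GS − 0.389. Then 140 x² + x − 8.531 = 0, giving x = 0.243 V (positive root), so V_GS = 0.632 V.
I_D = (V_DD − V_GS)/R = (8.92 − 0.632) / 55.2 = 0.15 mA.

I_D = 0.150 mA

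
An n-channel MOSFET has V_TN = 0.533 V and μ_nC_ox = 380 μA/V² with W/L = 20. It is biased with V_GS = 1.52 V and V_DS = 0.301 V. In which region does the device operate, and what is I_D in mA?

k_n = μ_nC_ox · (W/L) = 7.6 mA/V².
V_ov = V_GS − V_TN = 1.52 − 0.533 = 0.987 V.
Since V_DS = 0.301 V < V_ov = 0.987 V, the device is in the triode region.
I_D = k_n [V_ov · V_DS − ½ V_DS²] = 7.6 × [0.987 × 0.301 − 0.5 × 0.301²] = 1.91 mA.

Triode; I_D = 1.91 mA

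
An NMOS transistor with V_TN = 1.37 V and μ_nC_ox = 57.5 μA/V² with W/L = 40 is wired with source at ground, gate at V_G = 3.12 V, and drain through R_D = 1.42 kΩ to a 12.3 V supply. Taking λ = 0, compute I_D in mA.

I_D = 3.52 mA

V_GS = V_G = 3.12 V, so V_ov = 3.12 − 1.37 = 1.75 V.
k_n = μ_nC_ox · (W/L) = 2.3 mA/V².
Assume saturation: I_D = ½ k_n V_ov² = 0.5 × 2.3 × 1.75² = 3.52 mA, giving V_DS = V_DD − I_D R_D = 12.3 − 3.52 × 1.42 = 7.3 V.
V_DS = 7.3 V ≥ V_ov = 1.75 V, confirming saturation.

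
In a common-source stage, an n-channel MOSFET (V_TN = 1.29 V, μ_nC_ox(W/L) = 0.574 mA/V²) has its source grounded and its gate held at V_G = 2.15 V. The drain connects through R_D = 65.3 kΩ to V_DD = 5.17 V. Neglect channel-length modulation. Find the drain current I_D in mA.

I_D = 0.0765 mA

V_GS = V_G = 2.15 V, so V_ov = 2.15 − 1.29 = 0.86 V.
Assume saturation: I_D = ½ k_n V_ov² = 0.5 × 0.574 × 0.86² = 0.212 mA, giving V_DS = V_DD − I_D R_D = 5.17 − 0.212 × 65.3 = -8.69 V.
But -8.69 V < V_ov = 0.86 V, so the device is actually in triode.
In triode I_D = k_n[V_ov V_DS − ½ V_DS²] and I_D = (V_DD − V_DS)/R_D. Equating: 18.7 V_DS² − 33.23 V_DS + 5.17 = 0, giving V_DS = 0.172 V (the root below V_ov).
I_D = (5.17 − 0.172) / 65.3 = 0.0765 mA.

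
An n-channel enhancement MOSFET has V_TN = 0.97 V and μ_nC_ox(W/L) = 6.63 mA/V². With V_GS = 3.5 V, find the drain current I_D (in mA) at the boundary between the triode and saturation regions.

I_D = 21.2 mA

At the boundary V_DS = V_ov = V_GS − V_TN = 3.5 − 0.97 = 2.53 V.
I_D = ½ k_n V_ov² = 0.5 × 6.63 × 2.53² = 21.2 mA.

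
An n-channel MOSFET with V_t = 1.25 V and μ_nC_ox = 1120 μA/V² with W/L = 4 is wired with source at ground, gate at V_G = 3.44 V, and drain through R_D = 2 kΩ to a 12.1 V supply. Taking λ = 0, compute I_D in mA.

V_GS = V_G = 3.44 V, so V_ov = 3.44 − 1.25 = 2.19 V.
k_n = μ_nC_ox · (W/L) = 4.48 mA/V².
Assume saturation: I_D = ½ k_n V_ov² = 0.5 × 4.48 × 2.19² = 10.7 mA, giving V_DS = V_DD − I_D R_D = 12.1 − 10.7 × 2 = -9.39 V.
But -9.39 V < V_ov = 2.19 V, so the device is actually in triode.
In triode I_D = k_n[V_ov V_DS − ½ V_DS²] and I_D = (V_DD − V_DS)/R_D. Equating: 4.48 V_DS² − 20.62 V_DS + 12.1 = 0, giving V_DS = 0.69 V (the root below V_ov).
I_D = (12.1 − 0.69) / 2 = 5.7 mA.

I_D = 5.70 mA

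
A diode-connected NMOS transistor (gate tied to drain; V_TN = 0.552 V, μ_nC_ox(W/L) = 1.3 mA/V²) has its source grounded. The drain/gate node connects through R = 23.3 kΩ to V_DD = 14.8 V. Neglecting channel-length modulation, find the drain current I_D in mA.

With gate tied to drain, V_GS = V_DS ≥ V_GS − V_TN, so the device is in saturation.
KCL at the drain: ½ k_n (V_GS − V_TN)² = (V_DD − V_GS)/R.
Let x = V_GS − 0.552. Then 15.1 x² + x − 14.25 = 0, giving x = 0.937 V (positive root), so V_GS = 1.49 V.
I_D = (V_DD − V_GS)/R = (14.8 − 1.49) / 23.3 = 0.571 mA.

I_D = 0.571 mA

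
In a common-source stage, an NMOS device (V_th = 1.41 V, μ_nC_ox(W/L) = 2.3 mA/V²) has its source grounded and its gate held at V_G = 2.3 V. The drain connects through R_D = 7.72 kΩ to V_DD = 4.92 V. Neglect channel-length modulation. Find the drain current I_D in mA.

I_D = 0.590 mA

V_GS = V_G = 2.3 V, so V_ov = 2.3 − 1.41 = 0.89 V.
Assume saturation: I_D = ½ k_n V_ov² = 0.5 × 2.3 × 0.89² = 0.911 mA, giving V_DS = V_DD − I_D R_D = 4.92 − 0.911 × 7.72 = -2.11 V.
But -2.11 V < V_ov = 0.89 V, so the device is actually in triode.
In triode I_D = k_n[V_ov V_DS − ½ V_DS²] and I_D = (V_DD − V_DS)/R_D. Equating: 8.88 V_DS² − 16.8 V_DS + 4.92 = 0, giving V_DS = 0.362 V (the root below V_ov).
I_D = (4.92 − 0.362) / 7.72 = 0.59 mA.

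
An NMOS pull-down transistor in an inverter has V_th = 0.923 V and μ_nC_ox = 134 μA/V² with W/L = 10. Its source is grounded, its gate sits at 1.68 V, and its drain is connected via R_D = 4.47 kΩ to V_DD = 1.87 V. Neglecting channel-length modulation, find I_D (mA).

I_D = 0.319 mA

V_GS = V_G = 1.68 V, so V_ov = 1.68 − 0.923 = 0.757 V.
k_n = μ_nC_ox · (W/L) = 1.34 mA/V².
Assume saturation: I_D = ½ k_n V_ov² = 0.5 × 1.34 × 0.757² = 0.384 mA, giving V_DS = V_DD − I_D R_D = 1.87 − 0.384 × 4.47 = 0.154 V.
But 0.154 V < V_ov = 0.757 V, so the device is actually in triode.
In triode I_D = k_n[V_ov V_DS − ½ V_DS²] and I_D = (V_DD − V_DS)/R_D. Equating: 2.99 V_DS² − 5.534 V_DS + 1.87 = 0, giving V_DS = 0.445 V (the root below V_ov).
I_D = (1.87 − 0.445) / 4.47 = 0.319 mA.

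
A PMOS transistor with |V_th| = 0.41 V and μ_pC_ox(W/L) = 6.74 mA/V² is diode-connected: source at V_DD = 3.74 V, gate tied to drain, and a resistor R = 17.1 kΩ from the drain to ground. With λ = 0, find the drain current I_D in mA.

I_D = 0.181 mA

With gate tied to drain, V_SG = V_SD ≥ V_SG − |V_th|, so the device is in saturation.
KCL at the drain: ½ k_p (V_SG − |V_th|)² = (V_DD − V_SG)/R.
Let x = V_SG − 0.41. Then 57.6 x² + x − 3.33 = 0, giving x = 0.232 V (positive root), so V_SG = 0.642 V.
I_D = (V_DD − V_SG)/R = (3.74 − 0.642) / 17.1 = 0.181 mA.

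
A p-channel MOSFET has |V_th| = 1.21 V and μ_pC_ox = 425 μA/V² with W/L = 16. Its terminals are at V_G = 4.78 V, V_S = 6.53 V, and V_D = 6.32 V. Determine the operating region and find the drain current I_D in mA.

V_SG = V_S − V_G = 6.53 − 4.78 = 1.75 V; V_SD = V_S − V_D = 6.53 − 6.32 = 0.21 V.
k_p = μ_pC_ox · (W/L) = 6.8 mA/V².
V_ov = V_SG − |V_th| = 1.75 − 1.21 = 0.54 V.
Since V_SD = 0.21 V < V_ov = 0.54 V, the device is in the triode region.
I_D = k_p [V_ov · V_SD − ½ V_SD²] = 6.8 × [0.54 × 0.21 − 0.5 × 0.21²] = 0.621 mA.

Triode; I_D = 0.621 mA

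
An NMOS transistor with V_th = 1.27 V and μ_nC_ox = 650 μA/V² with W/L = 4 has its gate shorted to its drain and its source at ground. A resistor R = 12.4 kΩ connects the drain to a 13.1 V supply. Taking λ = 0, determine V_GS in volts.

With gate tied to drain, V_GS = V_DS ≥ V_GS − V_th, so the device is in saturation.
k_n = μ_nC_ox · (W/L) = 2.6 mA/V².
KCL at the drain: ½ k_n (V_GS − V_th)² = (V_DD − V_GS)/R.
Let x = V_GS − 1.27. Then 16.1 x² + x − 11.83 = 0, giving x = 0.826 V (positive root), so V_GS = 2.1 V.
I_D = (V_DD − V_GS)/R = (13.1 − 2.1) / 12.4 = 0.887 mA.

V_GS = 2.10 V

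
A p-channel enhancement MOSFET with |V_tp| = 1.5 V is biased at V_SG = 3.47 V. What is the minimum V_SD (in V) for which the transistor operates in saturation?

The boundary between triode and saturation is V_SD = V_SG − |V_tp| = V_ov.
V_ov = 3.47 − 1.5 = 1.97 V.

V_SD,sat = 1.97 V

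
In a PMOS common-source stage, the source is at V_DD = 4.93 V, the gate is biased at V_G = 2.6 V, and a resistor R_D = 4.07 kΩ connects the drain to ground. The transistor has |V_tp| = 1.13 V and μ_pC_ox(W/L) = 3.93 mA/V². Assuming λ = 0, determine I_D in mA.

I_D = 1.14 mA

V_SG = V_DD − V_G = 4.93 − 2.6 = 2.33 V, so V_ov = 2.33 − 1.13 = 1.2 V.
Assume saturation: I_D = ½ k_p V_ov² = 0.5 × 3.93 × 1.2² = 2.83 mA, giving V_SD = V_DD − I_D R_D = 4.93 − 2.83 × 4.07 = -6.59 V.
But -6.59 V < V_ov = 1.2 V, so the device is actually in triode.
In triode I_D = k_p[V_ov V_SD − ½ V_SD²] and I_D = (V_DD − V_SD)/R_D. Equating: 8 V_SD² − 20.19 V_SD + 4.93 = 0, giving V_SD = 0.274 V (the root below V_ov).
I_D = (4.93 − 0.274) / 4.07 = 1.14 mA.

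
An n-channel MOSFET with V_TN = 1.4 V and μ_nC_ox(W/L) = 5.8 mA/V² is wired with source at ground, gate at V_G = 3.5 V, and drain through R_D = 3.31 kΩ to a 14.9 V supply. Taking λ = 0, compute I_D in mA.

I_D = 4.38 mA

V_GS = V_G = 3.5 V, so V_ov = 3.5 − 1.4 = 2.1 V.
Assume saturation: I_D = ½ k_n V_ov² = 0.5 × 5.8 × 2.1² = 12.8 mA, giving V_DS = V_DD − I_D R_D = 14.9 − 12.8 × 3.31 = -27.4 V.
But -27.4 V < V_ov = 2.1 V, so the device is actually in triode.
In triode I_D = k_n[V_ov V_DS − ½ V_DS²] and I_D = (V_DD − V_DS)/R_D. Equating: 9.6 V_DS² − 41.32 V_DS + 14.9 = 0, giving V_DS = 0.397 V (the root below V_ov).
I_D = (14.9 − 0.397) / 3.31 = 4.38 mA.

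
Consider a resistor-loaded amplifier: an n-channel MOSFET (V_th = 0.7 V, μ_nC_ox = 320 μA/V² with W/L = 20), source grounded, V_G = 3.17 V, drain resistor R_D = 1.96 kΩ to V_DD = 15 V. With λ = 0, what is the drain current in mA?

I_D = 7.39 mA

V_GS = V_G = 3.17 V, so V_ov = 3.17 − 0.7 = 2.47 V.
k_n = μ_nC_ox · (W/L) = 6.4 mA/V².
Assume saturation: I_D = ½ k_n V_ov² = 0.5 × 6.4 × 2.47² = 19.5 mA, giving V_DS = V_DD − I_D R_D = 15 − 19.5 × 1.96 = -23.3 V.
But -23.3 V < V_ov = 2.47 V, so the device is actually in triode.
In triode I_D = k_n[V_ov V_DS − ½ V_DS²] and I_D = (V_DD − V_DS)/R_D. Equating: 6.27 V_DS² − 31.98 V_DS + 15 = 0, giving V_DS = 0.523 V (the root below V_ov).
I_D = (15 − 0.523) / 1.96 = 7.39 mA.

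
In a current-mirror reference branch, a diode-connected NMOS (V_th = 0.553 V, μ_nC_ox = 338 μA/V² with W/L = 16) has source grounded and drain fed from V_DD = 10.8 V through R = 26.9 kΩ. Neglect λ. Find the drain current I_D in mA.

I_D = 0.367 mA

With gate tied to drain, V_GS = V_DS ≥ V_GS − V_th, so the device is in saturation.
k_n = μ_nC_ox · (W/L) = 5.408 mA/V².
KCL at the drain: ½ k_n (V_GS − V_th)² = (V_DD − V_GS)/R.
Let x = V_GS − 0.553. Then 72.7 x² + x − 10.25 = 0, giving x = 0.369 V (positive root), so V_GS = 0.922 V.
I_D = (V_DD − V_GS)/R = (10.8 − 0.922) / 26.9 = 0.367 mA.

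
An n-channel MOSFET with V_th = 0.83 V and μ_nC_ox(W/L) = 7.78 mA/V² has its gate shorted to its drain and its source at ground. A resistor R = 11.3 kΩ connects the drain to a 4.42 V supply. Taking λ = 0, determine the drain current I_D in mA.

With gate tied to drain, V_GS = V_DS ≥ V_GS − V_th, so the device is in saturation.
KCL at the drain: ½ k_n (V_GS − V_th)² = (V_DD − V_GS)/R.
Let x = V_GS − 0.83. Then 44 x² + x − 3.59 = 0, giving x = 0.275 V (positive root), so V_GS = 1.1 V.
I_D = (V_DD − V_GS)/R = (4.42 − 1.1) / 11.3 = 0.293 mA.

I_D = 0.293 mA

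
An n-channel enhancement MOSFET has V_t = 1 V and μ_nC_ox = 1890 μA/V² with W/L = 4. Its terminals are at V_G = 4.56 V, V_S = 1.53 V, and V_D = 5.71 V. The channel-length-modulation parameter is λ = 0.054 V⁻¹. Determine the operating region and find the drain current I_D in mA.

V_GS = V_G − V_S = 4.56 − 1.53 = 3.03 V; V_DS = V_D − V_S = 5.71 − 1.53 = 4.18 V.
k_n = μ_nC_ox · (W/L) = 7.56 mA/V².
V_ov = V_GS − V_t = 3.03 − 1 = 2.03 V.
Since V_DS = 4.18 V ≥ V_ov = 2.03 V, the device is in saturation.
I_D = ½ k_n V_ov² (1 + λ V_DS) = 0.5 × 7.56 × 2.03² × (1 + 0.054 × 4.18) = 19.1 mA.

Saturation; I_D = 19.1 mA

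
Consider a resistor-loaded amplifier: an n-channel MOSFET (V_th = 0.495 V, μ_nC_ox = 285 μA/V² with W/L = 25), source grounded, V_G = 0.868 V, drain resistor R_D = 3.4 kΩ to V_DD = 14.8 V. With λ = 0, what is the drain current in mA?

V_GS = V_G = 0.868 V, so V_ov = 0.868 − 0.495 = 0.373 V.
k_n = μ_nC_ox · (W/L) = 7.125 mA/V².
Assume saturation: I_D = ½ k_n V_ov² = 0.5 × 7.125 × 0.373² = 0.496 mA, giving V_DS = V_DD − I_D R_D = 14.8 − 0.496 × 3.4 = 13.1 V.
V_DS = 13.1 V ≥ V_ov = 0.373 V, confirming saturation.

I_D = 0.496 mA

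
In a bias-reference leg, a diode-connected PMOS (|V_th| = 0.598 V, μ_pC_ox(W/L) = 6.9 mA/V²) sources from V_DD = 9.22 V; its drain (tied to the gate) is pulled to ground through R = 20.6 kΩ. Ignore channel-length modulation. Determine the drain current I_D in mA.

With gate tied to drain, V_SG = V_SD ≥ V_SG − |V_th|, so the device is in saturation.
KCL at the drain: ½ k_p (V_SG − |V_th|)² = (V_DD − V_SG)/R.
Let x = V_SG − 0.598. Then 71.1 x² + x − 8.622 = 0, giving x = 0.341 V (positive root), so V_SG = 0.939 V.
I_D = (V_DD − V_SG)/R = (9.22 − 0.939) / 20.6 = 0.402 mA.

I_D = 0.402 mA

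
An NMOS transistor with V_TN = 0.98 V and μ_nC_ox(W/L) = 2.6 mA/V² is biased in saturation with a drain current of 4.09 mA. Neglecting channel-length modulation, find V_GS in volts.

V_GS = 2.75 V

In saturation I_D = ½ k_n (V_GS − V_TN)², so V_GS − V_TN = √(2 I_D / k_n) = √(2 × 4.09 / 2.6) = 1.77 V.
V_GS = 0.98 + 1.77 = 2.75 V.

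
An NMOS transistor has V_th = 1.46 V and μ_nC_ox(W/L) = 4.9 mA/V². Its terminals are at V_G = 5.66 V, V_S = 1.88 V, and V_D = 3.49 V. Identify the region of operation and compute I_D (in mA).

V_GS = V_G − V_S = 5.66 − 1.88 = 3.78 V; V_DS = V_D − V_S = 3.49 − 1.88 = 1.61 V.
V_ov = V_GS − V_th = 3.78 − 1.46 = 2.32 V.
Since V_DS = 1.61 V < V_ov = 2.32 V, the device is in the triode region.
I_D = k_n [V_ov · V_DS − ½ V_DS²] = 4.9 × [2.32 × 1.61 − 0.5 × 1.61²] = 12 mA.

Triode; I_D = 12.0 mA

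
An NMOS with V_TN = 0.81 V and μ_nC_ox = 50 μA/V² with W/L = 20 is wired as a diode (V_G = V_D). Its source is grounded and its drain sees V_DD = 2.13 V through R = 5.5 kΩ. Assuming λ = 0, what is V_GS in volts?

With gate tied to drain, V_GS = V_DS ≥ V_GS − V_TN, so the device is in saturation.
k_n = μ_nC_ox · (W/L) = 1 mA/V².
KCL at the drain: ½ k_n (V_GS − V_TN)² = (V_DD − V_GS)/R.
Let x = V_GS − 0.81. Then 2.75 x² + x − 1.32 = 0, giving x = 0.534 V (positive root), so V_GS = 1.34 V.
I_D = (V_DD − V_GS)/R = (2.13 − 1.34) / 5.5 = 0.143 mA.

V_GS = 1.34 V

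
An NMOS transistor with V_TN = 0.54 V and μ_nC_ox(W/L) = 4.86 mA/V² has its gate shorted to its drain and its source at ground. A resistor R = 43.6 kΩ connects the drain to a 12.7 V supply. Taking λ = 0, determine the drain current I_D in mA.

I_D = 0.271 mA

With gate tied to drain, V_GS = V_DS ≥ V_GS − V_TN, so the device is in saturation.
KCL at the drain: ½ k_n (V_GS − V_TN)² = (V_DD − V_GS)/R.
Let x = V_GS − 0.54. Then 106 x² + x − 12.16 = 0, giving x = 0.334 V (positive root), so V_GS = 0.874 V.
I_D = (V_DD − V_GS)/R = (12.7 − 0.874) / 43.6 = 0.271 mA.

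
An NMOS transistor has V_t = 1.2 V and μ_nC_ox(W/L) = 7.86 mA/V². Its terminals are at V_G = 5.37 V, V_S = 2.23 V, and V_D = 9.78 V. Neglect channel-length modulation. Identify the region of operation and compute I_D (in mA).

Saturation; I_D = 14.8 mA

V_GS = V_G − V_S = 5.37 − 2.23 = 3.14 V; V_DS = V_D − V_S = 9.78 − 2.23 = 7.55 V.
V_ov = V_GS − V_t = 3.14 − 1.2 = 1.94 V.
Since V_DS = 7.55 V ≥ V_ov = 1.94 V, the device is in saturation.
I_D = ½ k_n V_ov² = 0.5 × 7.86 × 1.94² = 14.8 mA.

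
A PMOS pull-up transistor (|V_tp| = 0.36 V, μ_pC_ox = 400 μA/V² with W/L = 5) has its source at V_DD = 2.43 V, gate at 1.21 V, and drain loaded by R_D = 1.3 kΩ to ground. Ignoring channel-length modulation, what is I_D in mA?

V_SG = V_DD − V_G = 2.43 − 1.21 = 1.22 V, so V_ov = 1.22 − 0.36 = 0.86 V.
k_p = μ_pC_ox · (W/L) = 2 mA/V².
Assume saturation: I_D = ½ k_p V_ov² = 0.5 × 2 × 0.86² = 0.74 mA, giving V_SD = V_DD − I_D R_D = 2.43 − 0.74 × 1.3 = 1.47 V.
V_SD = 1.47 V ≥ V_ov = 0.86 V, confirming saturation.

I_D = 0.740 mA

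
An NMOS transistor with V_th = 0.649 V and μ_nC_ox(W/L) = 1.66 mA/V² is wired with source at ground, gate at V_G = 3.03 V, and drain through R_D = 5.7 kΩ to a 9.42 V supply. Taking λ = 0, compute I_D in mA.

I_D = 1.58 mA

V_GS = V_G = 3.03 V, so V_ov = 3.03 − 0.649 = 2.38 V.
Assume saturation: I_D = ½ k_n V_ov² = 0.5 × 1.66 × 2.38² = 4.71 mA, giving V_DS = V_DD − I_D R_D = 9.42 − 4.71 × 5.7 = -17.4 V.
But -17.4 V < V_ov = 2.38 V, so the device is actually in triode.
In triode I_D = k_n[V_ov V_DS − ½ V_DS²] and I_D = (V_DD − V_DS)/R_D. Equating: 4.73 V_DS² − 23.53 V_DS + 9.42 = 0, giving V_DS = 0.439 V (the root below V_ov).
I_D = (9.42 − 0.439) / 5.7 = 1.58 mA.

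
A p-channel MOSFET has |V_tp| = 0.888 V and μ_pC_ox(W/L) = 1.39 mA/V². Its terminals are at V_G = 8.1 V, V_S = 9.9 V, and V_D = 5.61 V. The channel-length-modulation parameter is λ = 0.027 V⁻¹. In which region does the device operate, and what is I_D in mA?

Saturation; I_D = 0.645 mA

V_SG = V_S − V_G = 9.9 − 8.1 = 1.8 V; V_SD = V_S − V_D = 9.9 − 5.61 = 4.29 V.
V_ov = V_SG − |V_tp| = 1.8 − 0.888 = 0.912 V.
Since V_SD = 4.29 V ≥ V_ov = 0.912 V, the device is in saturation.
I_D = ½ k_p V_ov² (1 + λ V_SD) = 0.5 × 1.39 × 0.912² × (1 + 0.027 × 4.29) = 0.645 mA.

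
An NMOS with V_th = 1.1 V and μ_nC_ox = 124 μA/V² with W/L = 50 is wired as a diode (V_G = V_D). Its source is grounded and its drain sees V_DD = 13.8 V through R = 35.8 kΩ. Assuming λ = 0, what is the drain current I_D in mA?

I_D = 0.345 mA

With gate tied to drain, V_GS = V_DS ≥ V_GS − V_th, so the device is in saturation.
k_n = μ_nC_ox · (W/L) = 6.2 mA/V².
KCL at the drain: ½ k_n (V_GS − V_th)² = (V_DD − V_GS)/R.
Let x = V_GS − 1.1. Then 111 x² + x − 12.7 = 0, giving x = 0.334 V (positive root), so V_GS = 1.43 V.
I_D = (V_DD − V_GS)/R = (13.8 − 1.43) / 35.8 = 0.345 mA.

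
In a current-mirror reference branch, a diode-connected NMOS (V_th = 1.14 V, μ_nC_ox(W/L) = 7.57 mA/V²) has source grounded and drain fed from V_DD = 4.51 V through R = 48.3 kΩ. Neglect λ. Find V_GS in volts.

With gate tied to drain, V_GS = V_DS ≥ V_GS − V_th, so the device is in saturation.
KCL at the drain: ½ k_n (V_GS − V_th)² = (V_DD − V_GS)/R.
Let x = V_GS − 1.14. Then 183 x² + x − 3.37 = 0, giving x = 0.133 V (positive root), so V_GS = 1.27 V.
I_D = (V_DD − V_GS)/R = (4.51 − 1.27) / 48.3 = 0.067 mA.

V_GS = 1.27 V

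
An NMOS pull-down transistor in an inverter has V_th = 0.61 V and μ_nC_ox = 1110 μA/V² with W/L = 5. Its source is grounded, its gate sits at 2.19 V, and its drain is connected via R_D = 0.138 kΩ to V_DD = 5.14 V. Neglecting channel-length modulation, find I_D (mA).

I_D = 6.93 mA

V_GS = V_G = 2.19 V, so V_ov = 2.19 − 0.61 = 1.58 V.
k_n = μ_nC_ox · (W/L) = 5.55 mA/V².
Assume saturation: I_D = ½ k_n V_ov² = 0.5 × 5.55 × 1.58² = 6.93 mA, giving V_DS = V_DD − I_D R_D = 5.14 − 6.93 × 0.138 = 4.18 V.
V_DS = 4.18 V ≥ V_ov = 1.58 V, confirming saturation.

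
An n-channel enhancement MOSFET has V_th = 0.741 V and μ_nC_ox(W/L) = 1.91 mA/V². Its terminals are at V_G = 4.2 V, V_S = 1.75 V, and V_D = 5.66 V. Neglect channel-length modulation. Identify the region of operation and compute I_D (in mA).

V_GS = V_G − V_S = 4.2 − 1.75 = 2.45 V; V_DS = V_D − V_S = 5.66 − 1.75 = 3.91 V.
V_ov = V_GS − V_th = 2.45 − 0.741 = 1.71 V.
Since V_DS = 3.91 V ≥ V_ov = 1.71 V, the device is in saturation.
I_D = ½ k_n V_ov² = 0.5 × 1.91 × 1.71² = 2.79 mA.

Saturation; I_D = 2.79 mA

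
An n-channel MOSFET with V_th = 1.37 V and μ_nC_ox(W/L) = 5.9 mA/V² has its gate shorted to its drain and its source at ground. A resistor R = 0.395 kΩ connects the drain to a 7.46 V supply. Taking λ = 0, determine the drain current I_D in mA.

With gate tied to drain, V_GS = V_DS ≥ V_GS − V_th, so the device is in saturation.
KCL at the drain: ½ k_n (V_GS − V_th)² = (V_DD − V_GS)/R.
Let x = V_GS − 1.37. Then 1.17 x² + x − 6.09 = 0, giving x = 1.9 V (positive root), so V_GS = 3.27 V.
I_D = (V_DD − V_GS)/R = (7.46 − 3.27) / 0.395 = 10.6 mA.

I_D = 10.6 mA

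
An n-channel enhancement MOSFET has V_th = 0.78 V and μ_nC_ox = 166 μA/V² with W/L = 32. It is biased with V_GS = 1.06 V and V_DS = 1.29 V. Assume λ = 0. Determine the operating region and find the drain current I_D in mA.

Saturation; I_D = 0.208 mA

k_n = μ_nC_ox · (W/L) = 5.312 mA/V².
V_ov = V_GS − V_th = 1.06 − 0.78 = 0.28 V.
Since V_DS = 1.29 V ≥ V_ov = 0.28 V, the device is in saturation.
I_D = ½ k_n V_ov² = 0.5 × 5.312 × 0.28² = 0.208 mA.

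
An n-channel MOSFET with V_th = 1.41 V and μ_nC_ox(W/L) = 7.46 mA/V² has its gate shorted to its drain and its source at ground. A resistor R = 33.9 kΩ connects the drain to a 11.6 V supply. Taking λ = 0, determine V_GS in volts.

V_GS = 1.69 V

With gate tied to drain, V_GS = V_DS ≥ V_GS − V_th, so the device is in saturation.
KCL at the drain: ½ k_n (V_GS − V_th)² = (V_DD − V_GS)/R.
Let x = V_GS − 1.41. Then 126 x² + x − 10.19 = 0, giving x = 0.28 V (positive root), so V_GS = 1.69 V.
I_D = (V_DD − V_GS)/R = (11.6 − 1.69) / 33.9 = 0.292 mA.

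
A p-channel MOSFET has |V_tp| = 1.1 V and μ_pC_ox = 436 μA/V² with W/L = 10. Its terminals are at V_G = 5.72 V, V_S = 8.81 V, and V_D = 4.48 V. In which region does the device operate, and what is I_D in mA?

Saturation; I_D = 8.63 mA

V_SG = V_S − V_G = 8.81 − 5.72 = 3.09 V; V_SD = V_S − V_D = 8.81 − 4.48 = 4.33 V.
k_p = μ_pC_ox · (W/L) = 4.36 mA/V².
V_ov = V_SG − |V_tp| = 3.09 − 1.1 = 1.99 V.
Since V_SD = 4.33 V ≥ V_ov = 1.99 V, the device is in saturation.
I_D = ½ k_p V_ov² = 0.5 × 4.36 × 1.99² = 8.63 mA.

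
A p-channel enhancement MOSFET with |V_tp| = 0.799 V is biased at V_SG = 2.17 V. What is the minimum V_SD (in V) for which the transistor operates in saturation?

The boundary between triode and saturation is V_SD = V_SG − |V_tp| = V_ov.
V_ov = 2.17 − 0.799 = 1.37 V.

V_SD,sat = 1.37 V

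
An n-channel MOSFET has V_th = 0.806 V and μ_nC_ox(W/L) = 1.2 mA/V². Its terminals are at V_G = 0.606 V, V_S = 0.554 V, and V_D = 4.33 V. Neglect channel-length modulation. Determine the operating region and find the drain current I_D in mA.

V_GS = V_G − V_S = 0.606 − 0.554 = 0.052 V; V_DS = V_D − V_S = 4.33 − 0.554 = 3.78 V.
V_GS = 0.052 V < V_th = 0.806 V, so the transistor is in cutoff.

Cutoff; I_D = 0 mA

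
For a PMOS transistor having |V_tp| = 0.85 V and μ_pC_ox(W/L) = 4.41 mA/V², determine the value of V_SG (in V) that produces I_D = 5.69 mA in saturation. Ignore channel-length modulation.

In saturation I_D = ½ k_p (V_SG − |V_tp|)², so V_SG − |V_tp| = √(2 I_D / k_p) = √(2 × 5.69 / 4.41) = 1.61 V.
V_SG = 0.85 + 1.61 = 2.46 V.

V_SG = 2.46 V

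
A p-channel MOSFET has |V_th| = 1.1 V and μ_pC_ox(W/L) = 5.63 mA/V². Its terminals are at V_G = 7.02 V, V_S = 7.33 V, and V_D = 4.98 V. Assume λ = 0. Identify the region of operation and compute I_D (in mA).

Cutoff; I_D = 0 mA

V_SG = V_S − V_G = 7.33 − 7.02 = 0.31 V; V_SD = V_S − V_D = 7.33 − 4.98 = 2.35 V.
V_SG = 0.31 V < |V_th| = 1.1 V, so the transistor is in cutoff.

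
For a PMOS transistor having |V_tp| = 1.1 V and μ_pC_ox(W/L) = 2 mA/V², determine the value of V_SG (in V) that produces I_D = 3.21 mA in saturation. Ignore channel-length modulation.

V_SG = 2.89 V

In saturation I_D = ½ k_p (V_SG − |V_tp|)², so V_SG − |V_tp| = √(2 I_D / k_p) = √(2 × 3.21 / 2) = 1.79 V.
V_SG = 1.1 + 1.79 = 2.89 V.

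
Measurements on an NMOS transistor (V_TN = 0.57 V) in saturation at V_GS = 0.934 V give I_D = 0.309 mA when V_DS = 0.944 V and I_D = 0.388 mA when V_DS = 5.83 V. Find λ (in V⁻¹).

λ = 0.0550 V⁻¹

With V_GS fixed, I_D ∝ (1 + λ V_DS) in saturation, so I_D2/I_D1 = (1 + λ V_DS2)/(1 + λ V_DS1).
0.388/0.309 = 1.256 = (1 + 5.83 λ)/(1 + 0.944 λ).
Solving: λ (I_D1 V_DS2 − I_D2 V_DS1) = I_D2 − I_D1, so λ = (0.388 − 0.309) / (0.309 × 5.83 − 0.388 × 0.944) = 0.079 / 1.44 = 0.055 V⁻¹.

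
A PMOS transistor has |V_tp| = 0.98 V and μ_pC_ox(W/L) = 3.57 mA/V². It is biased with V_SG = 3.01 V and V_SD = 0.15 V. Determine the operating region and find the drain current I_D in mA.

V_ov = V_SG − |V_tp| = 3.01 − 0.98 = 2.03 V.
Since V_SD = 0.15 V < V_ov = 2.03 V, the device is in the triode region.
I_D = k_p [V_ov · V_SD − ½ V_SD²] = 3.57 × [2.03 × 0.15 − 0.5 × 0.15²] = 1.05 mA.

Triode; I_D = 1.05 mA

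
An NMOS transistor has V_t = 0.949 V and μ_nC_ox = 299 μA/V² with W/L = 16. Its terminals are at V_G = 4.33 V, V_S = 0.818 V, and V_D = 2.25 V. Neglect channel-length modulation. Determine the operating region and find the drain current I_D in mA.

Triode; I_D = 12.7 mA

V_GS = V_G − V_S = 4.33 − 0.818 = 3.51 V; V_DS = V_D − V_S = 2.25 − 0.818 = 1.43 V.
k_n = μ_nC_ox · (W/L) = 4.784 mA/V².
V_ov = V_GS − V_t = 3.51 − 0.949 = 2.56 V.
Since V_DS = 1.43 V < V_ov = 2.56 V, the device is in the triode region.
I_D = k_n [V_ov · V_DS − ½ V_DS²] = 4.784 × [2.56 × 1.43 − 0.5 × 1.43²] = 12.7 mA.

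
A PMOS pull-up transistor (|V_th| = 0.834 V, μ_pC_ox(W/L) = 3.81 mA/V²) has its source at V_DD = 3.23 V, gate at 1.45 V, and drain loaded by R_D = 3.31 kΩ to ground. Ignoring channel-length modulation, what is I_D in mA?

I_D = 0.888 mA

V_SG = V_DD − V_G = 3.23 − 1.45 = 1.78 V, so V_ov = 1.78 − 0.834 = 0.946 V.
Assume saturation: I_D = ½ k_p V_ov² = 0.5 × 3.81 × 0.946² = 1.7 mA, giving V_SD = V_DD − I_D R_D = 3.23 − 1.7 × 3.31 = -2.41 V.
But -2.41 V < V_ov = 0.946 V, so the device is actually in triode.
In triode I_D = k_p[V_ov V_SD − ½ V_SD²] and I_D = (V_DD − V_SD)/R_D. Equating: 6.31 V_SD² − 12.93 V_SD + 3.23 = 0, giving V_SD = 0.291 V (the root below V_ov).
I_D = (3.23 − 0.291) / 3.31 = 0.888 mA.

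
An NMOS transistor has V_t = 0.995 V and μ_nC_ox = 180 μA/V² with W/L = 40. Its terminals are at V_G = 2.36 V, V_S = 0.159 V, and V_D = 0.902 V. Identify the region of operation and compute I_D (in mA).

V_GS = V_G − V_S = 2.36 − 0.159 = 2.2 V; V_DS = V_D − V_S = 0.902 − 0.159 = 0.743 V.
k_n = μ_nC_ox · (W/L) = 7.2 mA/V².
V_ov = V_GS − V_t = 2.2 − 0.995 = 1.21 V.
Since V_DS = 0.743 V < V_ov = 1.21 V, the device is in the triode region.
I_D = k_n [V_ov · V_DS − ½ V_DS²] = 7.2 × [1.21 × 0.743 − 0.5 × 0.743²] = 4.46 mA.

Triode; I_D = 4.46 mA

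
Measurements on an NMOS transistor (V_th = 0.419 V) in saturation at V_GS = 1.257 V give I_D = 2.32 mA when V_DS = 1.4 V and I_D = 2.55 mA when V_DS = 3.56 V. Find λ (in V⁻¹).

With V_GS fixed, I_D ∝ (1 + λ V_DS) in saturation, so I_D2/I_D1 = (1 + λ V_DS2)/(1 + λ V_DS1).
2.55/2.32 = 1.099 = (1 + 3.56 λ)/(1 + 1.4 λ).
Solving: λ (I_D1 V_DS2 − I_D2 V_DS1) = I_D2 − I_D1, so λ = (2.55 − 2.32) / (2.32 × 3.56 − 2.55 × 1.4) = 0.23 / 4.69 = 0.049 V⁻¹.

λ = 0.0490 V⁻¹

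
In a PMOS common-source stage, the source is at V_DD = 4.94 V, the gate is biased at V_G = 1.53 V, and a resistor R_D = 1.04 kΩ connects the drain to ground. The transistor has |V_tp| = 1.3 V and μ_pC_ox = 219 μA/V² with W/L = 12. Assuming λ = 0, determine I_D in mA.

I_D = 3.89 mA

V_SG = V_DD − V_G = 4.94 − 1.53 = 3.41 V, so V_ov = 3.41 − 1.3 = 2.11 V.
k_p = μ_pC_ox · (W/L) = 2.628 mA/V².
Assume saturation: I_D = ½ k_p V_ov² = 0.5 × 2.628 × 2.11² = 5.85 mA, giving V_SD = V_DD − I_D R_D = 4.94 − 5.85 × 1.04 = -1.14 V.
But -1.14 V < V_ov = 2.11 V, so the device is actually in triode.
In triode I_D = k_p[V_ov V_SD − ½ V_SD²] and I_D = (V_DD − V_SD)/R_D. Equating: 1.37 V_SD² − 6.767 V_SD + 4.94 = 0, giving V_SD = 0.89 V (the root below V_ov).
I_D = (4.94 − 0.89) / 1.04 = 3.89 mA.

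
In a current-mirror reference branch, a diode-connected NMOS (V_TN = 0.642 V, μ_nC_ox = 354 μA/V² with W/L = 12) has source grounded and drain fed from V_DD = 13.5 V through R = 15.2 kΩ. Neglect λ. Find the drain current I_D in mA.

With gate tied to drain, V_GS = V_DS ≥ V_GS − V_TN, so the device is in saturation.
k_n = μ_nC_ox · (W/L) = 4.248 mA/V².
KCL at the drain: ½ k_n (V_GS − V_TN)² = (V_DD − V_GS)/R.
Let x = V_GS − 0.642. Then 32.3 x² + x − 12.86 = 0, giving x = 0.616 V (positive root), so V_GS = 1.26 V.
I_D = (V_DD − V_GS)/R = (13.5 − 1.26) / 15.2 = 0.805 mA.

I_D = 0.805 mA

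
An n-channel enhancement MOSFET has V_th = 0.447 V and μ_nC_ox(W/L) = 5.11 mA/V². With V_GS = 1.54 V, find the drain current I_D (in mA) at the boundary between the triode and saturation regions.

At the boundary V_DS = V_ov = V_GS − V_th = 1.54 − 0.447 = 1.09 V.
I_D = ½ k_n V_ov² = 0.5 × 5.11 × 1.09² = 3.05 mA.

I_D = 3.05 mA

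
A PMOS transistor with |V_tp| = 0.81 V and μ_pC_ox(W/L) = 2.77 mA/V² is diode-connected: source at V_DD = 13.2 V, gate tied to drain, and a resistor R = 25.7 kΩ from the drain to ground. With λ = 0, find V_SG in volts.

With gate tied to drain, V_SG = V_SD ≥ V_SG − |V_tp|, so the device is in saturation.
KCL at the drain: ½ k_p (V_SG − |V_tp|)² = (V_DD − V_SG)/R.
Let x = V_SG − 0.81. Then 35.6 x² + x − 12.39 = 0, giving x = 0.576 V (positive root), so V_SG = 1.39 V.
I_D = (V_DD − V_SG)/R = (13.2 − 1.39) / 25.7 = 0.46 mA.

V_SG = 1.39 V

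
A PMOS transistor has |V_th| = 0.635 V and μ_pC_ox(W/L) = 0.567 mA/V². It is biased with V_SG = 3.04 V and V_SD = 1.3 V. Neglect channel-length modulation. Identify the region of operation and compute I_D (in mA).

V_ov = V_SG − |V_th| = 3.04 − 0.635 = 2.41 V.
Since V_SD = 1.3 V < V_ov = 2.41 V, the device is in the triode region.
I_D = k_p [V_ov · V_SD − ½ V_SD²] = 0.567 × [2.41 × 1.3 − 0.5 × 1.3²] = 1.29 mA.

Triode; I_D = 1.29 mA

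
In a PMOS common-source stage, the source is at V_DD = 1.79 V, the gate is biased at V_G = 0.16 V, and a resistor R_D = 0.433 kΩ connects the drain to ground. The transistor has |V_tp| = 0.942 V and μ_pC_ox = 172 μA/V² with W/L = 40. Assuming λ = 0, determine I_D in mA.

V_SG = V_DD − V_G = 1.79 − 0.16 = 1.63 V, so V_ov = 1.63 − 0.942 = 0.688 V.
k_p = μ_pC_ox · (W/L) = 6.88 mA/V².
Assume saturation: I_D = ½ k_p V_ov² = 0.5 × 6.88 × 0.688² = 1.63 mA, giving V_SD = V_DD − I_D R_D = 1.79 − 1.63 × 0.433 = 1.08 V.
V_SD = 1.08 V ≥ V_ov = 0.688 V, confirming saturation.

I_D = 1.63 mA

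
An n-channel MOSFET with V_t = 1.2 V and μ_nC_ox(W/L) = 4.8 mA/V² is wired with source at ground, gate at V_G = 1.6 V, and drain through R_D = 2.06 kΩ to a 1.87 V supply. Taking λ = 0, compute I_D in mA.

V_GS = V_G = 1.6 V, so V_ov = 1.6 − 1.2 = 0.4 V.
Assume saturation: I_D = ½ k_n V_ov² = 0.5 × 4.8 × 0.4² = 0.384 mA, giving V_DS = V_DD − I_D R_D = 1.87 − 0.384 × 2.06 = 1.08 V.
V_DS = 1.08 V ≥ V_ov = 0.4 V, confirming saturation.

I_D = 0.384 mA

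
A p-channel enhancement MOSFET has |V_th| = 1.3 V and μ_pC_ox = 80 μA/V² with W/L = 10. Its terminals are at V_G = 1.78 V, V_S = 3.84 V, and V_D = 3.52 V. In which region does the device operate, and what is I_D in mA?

Triode; I_D = 0.154 mA

V_SG = V_S − V_G = 3.84 − 1.78 = 2.06 V; V_SD = V_S − V_D = 3.84 − 3.52 = 0.32 V.
k_p = μ_pC_ox · (W/L) = 0.8 mA/V².
V_ov = V_SG − |V_th| = 2.06 − 1.3 = 0.76 V.
Since V_SD = 0.32 V < V_ov = 0.76 V, the device is in the triode region.
I_D = k_p [V_ov · V_SD − ½ V_SD²] = 0.8 × [0.76 × 0.32 − 0.5 × 0.32²] = 0.154 mA.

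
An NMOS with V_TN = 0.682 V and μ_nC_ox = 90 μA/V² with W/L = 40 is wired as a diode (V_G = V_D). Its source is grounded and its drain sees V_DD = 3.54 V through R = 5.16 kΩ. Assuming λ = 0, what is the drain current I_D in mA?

With gate tied to drain, V_GS = V_DS ≥ V_GS − V_TN, so the device is in saturation.
k_n = μ_nC_ox · (W/L) = 3.6 mA/V².
KCL at the drain: ½ k_n (V_GS − V_TN)² = (V_DD − V_GS)/R.
Let x = V_GS − 0.682. Then 9.29 x² + x − 2.858 = 0, giving x = 0.503 V (positive root), so V_GS = 1.19 V.
I_D = (V_DD − V_GS)/R = (3.54 − 1.19) / 5.16 = 0.456 mA.

I_D = 0.456 mA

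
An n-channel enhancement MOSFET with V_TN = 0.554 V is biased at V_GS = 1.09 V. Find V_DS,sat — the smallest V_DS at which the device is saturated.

The boundary between triode and saturation is V_DS = V_GS − V_TN = V_ov.
V_ov = 1.09 − 0.554 = 0.536 V.

V_DS,sat = 0.536 V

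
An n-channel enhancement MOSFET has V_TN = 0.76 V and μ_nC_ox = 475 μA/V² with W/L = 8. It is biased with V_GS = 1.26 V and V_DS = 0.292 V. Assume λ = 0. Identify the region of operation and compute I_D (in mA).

k_n = μ_nC_ox · (W/L) = 3.8 mA/V².
V_ov = V_GS − V_TN = 1.26 − 0.76 = 0.5 V.
Since V_DS = 0.292 V < V_ov = 0.5 V, the device is in the triode region.
I_D = k_n [V_ov · V_DS − ½ V_DS²] = 3.8 × [0.5 × 0.292 − 0.5 × 0.292²] = 0.393 mA.

Triode; I_D = 0.393 mA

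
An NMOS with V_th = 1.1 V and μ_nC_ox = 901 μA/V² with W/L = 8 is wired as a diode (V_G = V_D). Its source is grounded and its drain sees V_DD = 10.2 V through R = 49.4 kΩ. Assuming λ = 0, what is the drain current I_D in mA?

With gate tied to drain, V_GS = V_DS ≥ V_GS − V_th, so the device is in saturation.
k_n = μ_nC_ox · (W/L) = 7.208 mA/V².
KCL at the drain: ½ k_n (V_GS − V_th)² = (V_DD − V_GS)/R.
Let x = V_GS − 1.1. Then 178 x² + x − 9.1 = 0, giving x = 0.223 V (positive root), so V_GS = 1.32 V.
I_D = (V_DD − V_GS)/R = (10.2 − 1.32) / 49.4 = 0.18 mA.

I_D = 0.180 mA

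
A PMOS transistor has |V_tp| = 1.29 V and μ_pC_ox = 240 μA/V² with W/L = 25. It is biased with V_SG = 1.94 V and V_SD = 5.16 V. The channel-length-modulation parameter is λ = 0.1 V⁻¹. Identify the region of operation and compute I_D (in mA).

k_p = μ_pC_ox · (W/L) = 6 mA/V².
V_ov = V_SG − |V_tp| = 1.94 − 1.29 = 0.65 V.
Since V_SD = 5.16 V ≥ V_ov = 0.65 V, the device is in saturation.
I_D = ½ k_p V_ov² (1 + λ V_SD) = 0.5 × 6 × 0.65² × (1 + 0.1 × 5.16) = 1.92 mA.

Saturation; I_D = 1.92 mA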